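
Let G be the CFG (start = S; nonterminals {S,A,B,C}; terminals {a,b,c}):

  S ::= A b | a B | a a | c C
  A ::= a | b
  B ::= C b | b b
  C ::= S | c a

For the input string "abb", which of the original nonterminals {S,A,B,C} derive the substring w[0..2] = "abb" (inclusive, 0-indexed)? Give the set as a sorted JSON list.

Convert to CNF:
  S -> A T0 | T1 B | T1 T1 | T2 C
  A -> a | b
  B -> C T0 | T0 T0
  C -> A T0 | T1 B | T1 T1 | T2 C | T2 T1
  T0 -> b
  T1 -> a
  T2 -> c

Fill CYK table bottom-up (cells [i..j] with 0 ≤ i ≤ j ≤ 2 only):
  T[0,0] 'a' = {A,T1}  orig:{A}
  T[1,1] 'b' = {A,T0}  orig:{A}
  T[2,2] 'b' = {A,T0}  orig:{A}
  T[0,1] 'ab' = {C,S}
  T[1,2] 'bb' = {B,C,S}
  T[0,2] 'abb' = {B,C,S}

Original NTs in T[0,2] deriving "abb": ["B", "C", "S"]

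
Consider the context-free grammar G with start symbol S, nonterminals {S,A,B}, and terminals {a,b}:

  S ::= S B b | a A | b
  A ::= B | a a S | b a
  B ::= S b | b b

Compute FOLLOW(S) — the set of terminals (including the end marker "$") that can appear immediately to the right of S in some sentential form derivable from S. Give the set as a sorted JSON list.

FIRST iteration:
iter 1:
  A via A→a a S: +{a}
  A via A→b a: +{b}
  B via B→b b: +{b}
  S via S→a A: +{a}
  S via S→b: +{b}
  FIRST[S]={a,b}  FIRST[A]={a,b}  FIRST[B]={b}
iter 2:
  B via B→S b: +{a}
  FIRST[S]={a,b}  FIRST[A]={a,b}  FIRST[B]={a,b}
iter 3: — fixpoint
  FIRST[S]={a,b}  FIRST[A]={a,b}  FIRST[B]={a,b}

FOLLOW iteration:
initialize: $ ∈ FOLLOW(S)
[1]
  B→S b: FOLLOW(S) ⊇ FIRST(b) = {b}; new: +{b}
  S→S B b: FOLLOW(S) ⊇ FIRST(B) = {a,b}; new: +{a}
  S→S B b: FOLLOW(B) ⊇ FIRST(b) = {b}; new: +{b}
  S→a A: FOLLOW(A) ⊇ FOLLOW(S) ⊇ {$,a,b}; new: +{$,a,b}
  FOLLOW[S]={$,a,b}  FOLLOW[A]={$,a,b}  FOLLOW[B]={b}
[2]
  A→B: FOLLOW(B) ⊇ FOLLOW(A) ⊇ {$,a,b}; new: +{$,a}
  FOLLOW[S]={$,a,b}  FOLLOW[A]={$,a,b}  FOLLOW[B]={$,a,b}
[3] done
  FOLLOW[S]={$,a,b}  FOLLOW[A]={$,a,b}  FOLLOW[B]={$,a,b}

FOLLOW(S) = ["$", "a", "b"]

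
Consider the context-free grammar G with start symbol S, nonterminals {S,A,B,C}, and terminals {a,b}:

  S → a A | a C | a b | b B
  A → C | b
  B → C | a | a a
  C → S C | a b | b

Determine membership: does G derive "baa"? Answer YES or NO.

Convert to CNF:
  S -> T0 A | T0 C | T0 T1 | T1 B
  A -> S C | T0 T1 | b
  B -> S C | T0 T0 | T0 T1 | a | b
  C -> S C | T0 T1 | b
  T0 -> a
  T1 -> b

Fill CYK table bottom-up:
  [0..0]={A,B,C,T1}  "b"  orig:{A,B,C}
  [1..1]={B,T0}  "a"  orig:{B}
  [2..2]={B,T0}  "a"  orig:{B}
  [0..1]={S}  "ba"
  [1..2]={B}  "aa"
  [0..2]={S}  "baa"

S ∈ T[0,2] ⇒ YES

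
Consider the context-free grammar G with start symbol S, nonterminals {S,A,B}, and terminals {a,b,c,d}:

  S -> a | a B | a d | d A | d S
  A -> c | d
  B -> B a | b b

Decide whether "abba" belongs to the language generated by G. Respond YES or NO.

CNF form of G:
  S -> T0 B | T0 T2 | T2 A | T2 S | a
  A -> c | d
  B -> B T0 | T1 T1
  T0 -> a
  T1 -> b
  T2 -> d

CYK table (by increasing span):
  T[0,0] 'a' = {S,T0}  orig:{S}
  T[1,1] 'b' = {T1}  orig:{}
  T[2,2] 'b' = {T1}  orig:{}
  T[3,3] 'a' = {S,T0}  orig:{S}
  T[0,1] 'ab' = ∅
  T[1,2] 'bb' = {B}
  T[2,3] 'ba' = ∅
  T[0,2] 'abb' = {S}
  T[1,3] 'bba' = {B}
  T[0,3] 'abba' = {S}

S ∈ T[0,3] ⇒ YES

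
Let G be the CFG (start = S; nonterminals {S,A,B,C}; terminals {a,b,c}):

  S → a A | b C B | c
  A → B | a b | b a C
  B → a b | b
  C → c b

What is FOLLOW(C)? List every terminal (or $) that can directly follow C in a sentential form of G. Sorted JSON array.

Compute FIRST by fixpoint:
round 1:
  A via A→a b: +{a}
  A via A→b a C: +{b}
  B via B→a b: +{a}
  B via B→b: +{b}
  C via C→c b: +{c}
  S via S→a A: +{a}
  S via S→b C B: +{b}
  S via S→c: +{c}
  FIRST(S)={a,b,c}  FIRST(A)={a,b}  FIRST(B)={a,b}  FIRST(C)={c}
round 2: (no change)
  FIRST(S)={a,b,c}  FIRST(A)={a,b}  FIRST(B)={a,b}  FIRST(C)={c}

FOLLOW iteration:
initialize: $ ∈ FOLLOW(S)
iter 1:
  S→a A: FOLLOW(A) ⊇ FOLLOW(S) ⊇ {$}; new: +{$}
  S→b C B: FOLLOW(C) ⊇ FIRST(B) = {a,b}; new: +{a,b}
  S→b C B: FOLLOW(B) ⊇ FOLLOW(S) ⊇ {$}; new: +{$}
  FOLLOW(S)={$}  FOLLOW(A)={$}  FOLLOW(B)={$}  FOLLOW(C)={a,b}
iter 2:
  A→b a C: FOLLOW(C) ⊇ FOLLOW(A) ⊇ {$}; new: +{$}
  FOLLOW(S)={$}  FOLLOW(A)={$}  FOLLOW(B)={$}  FOLLOW(C)={$,a,b}
iter 3: done
  FOLLOW(S)={$}  FOLLOW(A)={$}  FOLLOW(B)={$}  FOLLOW(C)={$,a,b}

FOLLOW(C) = ["$", "a", "b"]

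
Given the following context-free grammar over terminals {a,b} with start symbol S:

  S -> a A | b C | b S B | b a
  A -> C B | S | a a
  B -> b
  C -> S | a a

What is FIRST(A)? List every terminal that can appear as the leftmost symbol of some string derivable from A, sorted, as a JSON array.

FIRST iteration:
round 1:
  A via A→a a: +{a}
  B via B→b: +{b}
  C via C→a a: +{a}
  S via S→a A: +{a}
  S via S→b C: +{b}
  FIRST[S]={a,b}  FIRST[A]={a}  FIRST[B]={b}  FIRST[C]={a}
round 2:
  A via A→S: +{b}
  C via C→S: +{b}
  FIRST[S]={a,b}  FIRST[A]={a,b}  FIRST[B]={b}  FIRST[C]={a,b}
round 3: (no change)
  FIRST[S]={a,b}  FIRST[A]={a,b}  FIRST[B]={b}  FIRST[C]={a,b}

FIRST(A) = ["a", "b"]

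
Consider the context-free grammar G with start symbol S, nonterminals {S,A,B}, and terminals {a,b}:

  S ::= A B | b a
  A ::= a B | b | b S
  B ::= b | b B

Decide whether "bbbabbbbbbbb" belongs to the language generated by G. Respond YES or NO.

Convert to CNF:
  S -> A B | T1 T0
  A -> T0 B | T1 S | b
  B -> T1 B | b
  T0 -> a
  T1 -> b

CYK fill:
  cell(0,0) b: {A,B,T1}  orig:{A,B}
  cell(1,1) b: {A,B,T1}  orig:{A,B}
  cell(2,2) b: {A,B,T1}  orig:{A,B}
  cell(3,3) a: {T0}  orig:{}
  cell(4,4) b: {A,B,T1}  orig:{A,B}
  cell(5,5) b: {A,B,T1}  orig:{A,B}
  cell(6,6) b: {A,B,T1}  orig:{A,B}
  cell(7,7) b: {A,B,T1}  orig:{A,B}
  cell(8,8) b: {A,B,T1}  orig:{A,B}
  cell(9,9) b: {A,B,T1}  orig:{A,B}
  cell(10,10) b: {A,B,T1}  orig:{A,B}
  cell(11,11) b: {A,B,T1}  orig:{A,B}
  cell(0,1) bb: {B,S}
  cell(1,2) bb: {B,S}
  cell(2,3) ba: {S}
  cell(3,4) ab: {A}
  cell(4,5) bb: {B,S}
  cell(5,6) bb: {B,S}
  cell(6,7) bb: {B,S}
  cell(7,8) bb: {B,S}
  cell(8,9) bb: {B,S}
  cell(9,10) bb: {B,S}
  cell(10,11) bb: {B,S}
  cell(0,2) bbb: {A,B,S}
  cell(1,3) bba: {A}
  cell(2,4) bab: ∅
  cell(3,5) abb: {A,S}
  cell(4,6) bbb: {A,B,S}
  cell(5,7) bbb: {A,B,S}
  cell(6,8) bbb: {A,B,S}
  cell(7,9) bbb: {A,B,S}
  cell(8,10) bbb: {A,B,S}
  cell(9,11) bbb: {A,B,S}
  cell(0,3) bbba: ∅
  cell(1,4) bbab: {S}
  cell(2,5) babb: {A}
  cell(3,6) abbb: {A,S}
  cell(4,7) bbbb: {A,B,S}
  cell(5,8) bbbb: {A,B,S}
  cell(6,9) bbbb: {A,B,S}
  cell(7,10) bbbb: {A,B,S}
  cell(8,11) bbbb: {A,B,S}
  cell(0,4) bbbab: {A}
  cell(1,5) bbabb: {S}
  cell(2,6) babbb: {A,S}
  cell(3,7) abbbb: {A,S}
  cell(4,8) bbbbb: {A,B,S}
  cell(5,9) bbbbb: {A,B,S}
  cell(6,10) bbbbb: {A,B,S}
  cell(7,11) bbbbb: {A,B,S}
  cell(0,5) bbbabb: {A,S}
  cell(1,6) bbabbb: {A,S}
  cell(2,7) babbbb: {A,S}
  cell(3,8) abbbbb: {A,S}
  cell(4,9) bbbbbb: {A,B,S}
  cell(5,10) bbbbbb: {A,B,S}
  cell(6,11) bbbbbb: {A,B,S}
  cell(0,6) bbbabbb: {A,S}
  cell(1,7) bbabbbb: {A,S}
  cell(2,8) babbbbb: {A,S}
  cell(3,9) abbbbbb: {A,S}
  cell(4,10) bbbbbbb: {A,B,S}
  cell(5,11) bbbbbbb: {A,B,S}
  cell(0,7) bbbabbbb: {A,S}
  cell(1,8) bbabbbbb: {A,S}
  cell(2,9) babbbbbb: {A,S}
  cell(3,10) abbbbbbb: {A,S}
  cell(4,11) bbbbbbbb: {A,B,S}
  cell(0,8) bbbabbbbb: {A,S}
  cell(1,9) bbabbbbbb: {A,S}
  cell(2,10) babbbbbbb: {A,S}
  cell(3,11) abbbbbbbb: {A,S}
  cell(0,9) bbbabbbbbb: {A,S}
  cell(1,10) bbabbbbbbb: {A,S}
  cell(2,11) babbbbbbbb: {A,S}
  cell(0,10) bbbabbbbbbb: {A,S}
  cell(1,11) bbabbbbbbbb: {A,S}
  cell(0,11) bbbabbbbbbbb: {A,S}

S ∈ T[0,11] ⇒ YES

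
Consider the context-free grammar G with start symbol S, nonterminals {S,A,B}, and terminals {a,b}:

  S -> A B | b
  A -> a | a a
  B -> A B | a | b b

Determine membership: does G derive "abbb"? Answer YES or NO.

CNF form of G:
  S -> A B | b
  A -> T0 T0 | a
  B -> A B | T1 T1 | a
  T0 -> a
  T1 -> b

Fill CYK table bottom-up:
  T[0,0] 'a' = {A,B,T0}  orig:{A,B}
  T[1,1] 'b' = {S,T1}  orig:{S}
  T[2,2] 'b' = {S,T1}  orig:{S}
  T[3,3] 'b' = {S,T1}  orig:{S}
  T[0,1] 'ab' = ∅
  T[1,2] 'bb' = {B}
  T[2,3] 'bb' = {B}
  T[0,2] 'abb' = {B,S}
  T[1,3] 'bbb' = ∅
  T[0,3] 'abbb' = ∅

S ∉ T[0,3] ⇒ NO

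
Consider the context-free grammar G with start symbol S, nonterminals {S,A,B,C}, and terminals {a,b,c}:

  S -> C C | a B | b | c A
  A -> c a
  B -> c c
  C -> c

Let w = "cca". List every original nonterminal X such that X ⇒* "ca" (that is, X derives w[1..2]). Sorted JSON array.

CNF form of G:
  S -> C C | T0 A | T1 B | b
  A -> T0 T1
  B -> T0 T0
  C -> c
  T0 -> c
  T1 -> a

CYK fill, restricted to cells inside w[1..2]:
  T[1,1] 'c' = {C,T0}  orig:{C}
  T[2,2] 'a' = {T1}  orig:{}
  T[1,2] 'ca' = {A}

Original NTs in T[1,2] deriving "ca": ["A"]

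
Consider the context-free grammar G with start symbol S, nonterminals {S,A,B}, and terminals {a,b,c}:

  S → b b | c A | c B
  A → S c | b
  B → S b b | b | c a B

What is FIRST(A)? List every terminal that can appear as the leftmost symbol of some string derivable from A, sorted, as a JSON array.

FIRST sets, iterate to fixpoint:
round 1:
  A via A→b: +{b}
  B via B→b: +{b}
  B via B→c a B: +{c}
  S via S→b b: +{b}
  S via S→c A: +{c}
  FIRST(S)={b,c}  FIRST(A)={b}  FIRST(B)={b,c}
round 2:
  A via A→S c: +{c}
  FIRST(S)={b,c}  FIRST(A)={b,c}  FIRST(B)={b,c}
round 3: done
  FIRST(S)={b,c}  FIRST(A)={b,c}  FIRST(B)={b,c}

FIRST(A) = ["b", "c"]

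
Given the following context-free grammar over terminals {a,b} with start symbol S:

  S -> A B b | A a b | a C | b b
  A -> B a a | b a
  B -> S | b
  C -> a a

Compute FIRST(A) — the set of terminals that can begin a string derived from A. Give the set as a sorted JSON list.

FIRST sets, iterate to fixpoint:
[1]
  A via A→b a: +{b}
  B via B→b: +{b}
  C via C→a a: +{a}
  S via S→A B b: +{b}
  S via S→a C: +{a}
  FIRST(S)={a,b}  FIRST(A)={b}  FIRST(B)={b}  FIRST(C)={a}
[2]
  B via B→S: +{a}
  FIRST(S)={a,b}  FIRST(A)={b}  FIRST(B)={a,b}  FIRST(C)={a}
[3]
  A via A→B a a: +{a}
  FIRST(S)={a,b}  FIRST(A)={a,b}  FIRST(B)={a,b}  FIRST(C)={a}
[4] done
  FIRST(S)={a,b}  FIRST(A)={a,b}  FIRST(B)={a,b}  FIRST(C)={a}

FIRST(A) = ["a", "b"]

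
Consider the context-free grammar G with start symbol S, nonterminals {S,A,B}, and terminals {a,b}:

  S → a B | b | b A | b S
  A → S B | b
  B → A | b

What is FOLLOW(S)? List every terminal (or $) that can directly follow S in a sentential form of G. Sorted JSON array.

Compute FIRST by fixpoint:
round 1:
  A via A→b: +{b}
  B via B→A: +{b}
  S via S→a B: +{a}
  S via S→b: +{b}
  FIRST[S]={a,b}  FIRST[A]={b}  FIRST[B]={b}
round 2:
  A via A→S B: +{a}
  B via B→A: +{a}
  FIRST[S]={a,b}  FIRST[A]={a,b}  FIRST[B]={a,b}
round 3: — fixpoint
  FIRST[S]={a,b}  FIRST[A]={a,b}  FIRST[B]={a,b}

FOLLOW sets:
initialize: $ ∈ FOLLOW(S)
pass 1:
  A→S B: FOLLOW(S) ⊇ FIRST(B) = {a,b}; new: +{a,b}
  S→a B: FOLLOW(B) ⊇ FOLLOW(S) ⊇ {$,a,b}; new: +{$,a,b}
  S→b A: FOLLOW(A) ⊇ FOLLOW(S) ⊇ {$,a,b}; new: +{$,a,b}
  FOLLOW[S]={$,a,b}  FOLLOW[A]={$,a,b}  FOLLOW[B]={$,a,b}
pass 2: (stable)
  FOLLOW[S]={$,a,b}  FOLLOW[A]={$,a,b}  FOLLOW[B]={$,a,b}

FOLLOW(S) = ["$", "a", "b"]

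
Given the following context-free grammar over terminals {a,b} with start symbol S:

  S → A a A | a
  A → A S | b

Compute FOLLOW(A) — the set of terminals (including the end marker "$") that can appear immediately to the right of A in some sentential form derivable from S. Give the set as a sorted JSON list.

FIRST iteration:
iter 1:
  A via A→b: +{b}
  S via S→A a A: +{b}
  S via S→a: +{a}
  FIRST[S]={a,b}  FIRST[A]={b}
iter 2: (stable)
  FIRST[S]={a,b}  FIRST[A]={b}

FOLLOW iteration:
FOLLOW(S) := {$}
pass 1:
  A→A S: FOLLOW(A) ⊇ FIRST(S) = {a,b}; new: +{a,b}
  A→A S: FOLLOW(S) ⊇ FOLLOW(A) ⊇ {a,b}; new: +{a,b}
  S→A a A: FOLLOW(A) ⊇ FOLLOW(S) ⊇ {$,a,b}; new: +{$}
  FOLLOW(S)={$,a,b}  FOLLOW(A)={$,a,b}
pass 2: done
  FOLLOW(S)={$,a,b}  FOLLOW(A)={$,a,b}

FOLLOW(A) = ["$", "a", "b"]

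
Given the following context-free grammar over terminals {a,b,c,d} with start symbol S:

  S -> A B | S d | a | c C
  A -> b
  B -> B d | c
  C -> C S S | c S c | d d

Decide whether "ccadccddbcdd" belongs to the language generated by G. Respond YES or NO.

CNF form of G:
  S -> A B | S T0 | T1 C | a
  A -> b
  B -> B T0 | c
  C -> C X2 | T0 T0 | T1 X3
  T0 -> d
  T1 -> c
  X2 -> S S
  X3 -> S T1

CYK table (by increasing span):
  cell(0,0) c: {B,T1}  orig:{B}
  cell(1,1) c: {B,T1}  orig:{B}
  cell(2,2) a: {S}
  cell(3,3) d: {T0}  orig:{}
  cell(4,4) c: {B,T1}  orig:{B}
  cell(5,5) c: {B,T1}  orig:{B}
  cell(6,6) d: {T0}  orig:{}
  cell(7,7) d: {T0}  orig:{}
  cell(8,8) b: {A}
  cell(9,9) c: {B,T1}  orig:{B}
  cell(10,10) d: {T0}  orig:{}
  cell(11,11) d: {T0}  orig:{}
  cell(0,1) cc: ∅
  cell(1,2) ca: ∅
  cell(2,3) ad: {S}
  cell(3,4) dc: ∅
  cell(4,5) cc: ∅
  cell(5,6) cd: {B}
  cell(6,7) dd: {C}
  cell(7,8) db: ∅
  cell(8,9) bc: {S}
  cell(9,10) cd: {B}
  cell(10,11) dd: {C}
  cell(0,2) cca: ∅
  cell(1,3) cad: ∅
  cell(2,4) adc: {X3}  orig:{}
  cell(3,5) dcc: ∅
  cell(4,6) ccd: ∅
  cell(5,7) cdd: {B,S}
  cell(6,8) ddb: ∅
  cell(7,9) dbc: ∅
  cell(8,10) bcd: {S}
  cell(9,11) cdd: {B,S}
  cell(0,3) ccad: ∅
  cell(1,4) cadc: {C}
  cell(2,5) adcc: ∅
  cell(3,6) dccd: ∅
  cell(4,7) ccdd: ∅
  cell(5,8) cddb: ∅
  cell(6,9) ddbc: ∅
  cell(7,10) dbcd: ∅
  cell(8,11) bcdd: {S}
  cell(0,4) ccadc: {S}
  cell(1,5) cadcc: ∅
  cell(2,6) adccd: ∅
  cell(3,7) dccdd: ∅
  cell(4,8) ccddb: ∅
  cell(5,9) cddbc: {X2}  orig:{}
  cell(6,10) ddbcd: ∅
  cell(7,11) dbcdd: ∅
  cell(0,5) ccadcc: {X3}  orig:{}
  cell(1,6) cadccd: ∅
  cell(2,7) adccdd: ∅
  cell(3,8) dccddb: ∅
  cell(4,9) ccddbc: ∅
  cell(5,10) cddbcd: {X2}  orig:{}
  cell(6,11) ddbcdd: ∅
  cell(0,6) ccadccd: ∅
  cell(1,7) cadccdd: ∅
  cell(2,8) adccddb: ∅
  cell(3,9) dccddbc: ∅
  cell(4,10) ccddbcd: ∅
  cell(5,11) cddbcdd: {X2}  orig:{}
  cell(0,7) ccadccdd: {X2}  orig:{}
  cell(1,8) cadccddb: ∅
  cell(2,9) adccddbc: ∅
  cell(3,10) dccddbcd: ∅
  cell(4,11) ccddbcdd: ∅
  cell(0,8) ccadccddb: ∅
  cell(1,9) cadccddbc: {C}
  cell(2,10) adccddbcd: ∅
  cell(3,11) dccddbcdd: ∅
  cell(0,9) ccadccddbc: {S}
  cell(1,10) cadccddbcd: {C}
  cell(2,11) adccddbcdd: ∅
  cell(0,10) ccadccddbcd: {S}
  cell(1,11) cadccddbcdd: {C}
  cell(0,11) ccadccddbcdd: {S}

S ∈ T[0,11] ⇒ YES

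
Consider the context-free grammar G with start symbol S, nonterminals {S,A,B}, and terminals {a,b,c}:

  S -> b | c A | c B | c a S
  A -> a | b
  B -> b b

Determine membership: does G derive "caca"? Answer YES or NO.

CNF form of G:
  S -> T1 A | T1 B | T1 X3 | b
  A -> a | b
  B -> T0 T0
  T0 -> b
  T1 -> c
  T2 -> a
  X3 -> T2 S

CYK table (by increasing span):
  [0..0]={T1}  "c"  orig:{}
  [1..1]={A,T2}  "a"  orig:{A}
  [2..2]={T1}  "c"  orig:{}
  [3..3]={A,T2}  "a"  orig:{A}
  [0..1]={S}  "ca"
  [1..2]=∅  "ac"
  [2..3]={S}  "ca"
  [0..2]=∅  "cac"
  [1..3]={X3}  "aca"  orig:{}
  [0..3]={S}  "caca"

S ∈ T[0,3] ⇒ YES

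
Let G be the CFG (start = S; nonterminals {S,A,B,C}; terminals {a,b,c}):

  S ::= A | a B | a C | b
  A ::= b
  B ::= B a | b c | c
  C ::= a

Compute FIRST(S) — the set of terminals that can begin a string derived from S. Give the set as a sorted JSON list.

FIRST sets, iterate to fixpoint:
iter 1:
  A via A→b: +{b}
  B via B→b c: +{b}
  B via B→c: +{c}
  C via C→a: +{a}
  S via S→A: +{b}
  S via S→a B: +{a}
  FIRST(S)={a,b}  FIRST(A)={b}  FIRST(B)={b,c}  FIRST(C)={a}
iter 2: done
  FIRST(S)={a,b}  FIRST(A)={b}  FIRST(B)={b,c}  FIRST(C)={a}

FIRST(S) = ["a", "b"]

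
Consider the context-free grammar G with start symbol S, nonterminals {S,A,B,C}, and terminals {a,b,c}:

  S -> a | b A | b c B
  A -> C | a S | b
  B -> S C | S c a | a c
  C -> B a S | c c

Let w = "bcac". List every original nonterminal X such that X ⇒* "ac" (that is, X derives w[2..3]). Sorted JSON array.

CNF form of G:
  S -> T2 A | T2 X6 | a
  A -> B X3 | T0 S | T1 T1 | b
  B -> S C | S X4 | T0 T1
  C -> B X5 | T1 T1
  T0 -> a
  T1 -> c
  T2 -> b
  X3 -> T0 S
  X4 -> T1 T0
  X5 -> T0 S
  X6 -> T1 B

Fill CYK table bottom-up, restricted to cells inside w[2..3]:
  T[2,2] 'a' = {S,T0}  orig:{S}
  T[3,3] 'c' = {T1}  orig:{}
  T[2,3] 'ac' = {B}

Original NTs in T[2,3] deriving "ac": ["B"]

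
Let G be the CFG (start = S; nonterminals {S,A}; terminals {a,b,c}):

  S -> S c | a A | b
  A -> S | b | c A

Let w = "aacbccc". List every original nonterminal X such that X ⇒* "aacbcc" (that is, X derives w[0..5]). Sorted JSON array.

CNF form of G:
  S -> S T0 | T1 A | b
  A -> S T0 | T0 A | T1 A | b
  T0 -> c
  T1 -> a

CYK fill, restricted to cells inside w[0..5]:
  cell(0,0) a: {T1}  orig:{}
  cell(1,1) a: {T1}  orig:{}
  cell(2,2) c: {T0}  orig:{}
  cell(3,3) b: {A,S}
  cell(4,4) c: {T0}  orig:{}
  cell(5,5) c: {T0}  orig:{}
  cell(0,1) aa: ∅
  cell(1,2) ac: ∅
  cell(2,3) cb: {A}
  cell(3,4) bc: {A,S}
  cell(4,5) cc: ∅
  cell(0,2) aac: ∅
  cell(1,3) acb: {A,S}
  cell(2,4) cbc: {A}
  cell(3,5) bcc: {A,S}
  cell(0,3) aacb: {A,S}
  cell(1,4) acbc: {A,S}
  cell(2,5) cbcc: {A}
  cell(0,4) aacbc: {A,S}
  cell(1,5) acbcc: {A,S}
  cell(0,5) aacbcc: {A,S}

Original NTs in T[0,5] deriving "aacbcc": ["A", "S"]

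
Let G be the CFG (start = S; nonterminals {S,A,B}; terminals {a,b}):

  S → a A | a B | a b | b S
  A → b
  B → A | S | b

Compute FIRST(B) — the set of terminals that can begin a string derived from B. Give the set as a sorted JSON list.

FIRST sets, iterate to fixpoint:
[1]
  A via A→b: +{b}
  B via B→A: +{b}
  S via S→a A: +{a}
  S via S→b S: +{b}
  FIRST[S]={a,b}  FIRST[A]={b}  FIRST[B]={b}
[2]
  B via B→S: +{a}
  FIRST[S]={a,b}  FIRST[A]={b}  FIRST[B]={a,b}
[3] done
  FIRST[S]={a,b}  FIRST[A]={b}  FIRST[B]={a,b}

FIRST(B) = ["a", "b"]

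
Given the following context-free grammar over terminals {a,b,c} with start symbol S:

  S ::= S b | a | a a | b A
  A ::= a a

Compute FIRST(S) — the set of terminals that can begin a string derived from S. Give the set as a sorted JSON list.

Compute FIRST by fixpoint:
[1]
  A via A→a a: +{a}
  S via S→a: +{a}
  S via S→b A: +{b}
  S: {a,b}  A: {a}
[2] done
  S: {a,b}  A: {a}

FIRST(S) = ["a", "b"]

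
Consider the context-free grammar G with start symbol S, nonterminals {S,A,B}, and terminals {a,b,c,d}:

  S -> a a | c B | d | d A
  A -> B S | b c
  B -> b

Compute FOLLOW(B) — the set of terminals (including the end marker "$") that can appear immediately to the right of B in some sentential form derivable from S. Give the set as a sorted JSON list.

Compute FIRST by fixpoint:
pass 1:
  A via A→b c: +{b}
  B via B→b: +{b}
  S via S→a a: +{a}
  S via S→c B: +{c}
  S via S→d: +{d}
  FIRST[S]={a,c,d}  FIRST[A]={b}  FIRST[B]={b}
pass 2: — fixpoint
  FIRST[S]={a,c,d}  FIRST[A]={b}  FIRST[B]={b}

FOLLOW sets:
FOLLOW(S) := {$}
round 1:
  A→B S: FOLLOW(B) ⊇ FIRST(S) = {a,c,d}; new: +{a,c,d}
  S→c B: FOLLOW(B) ⊇ FOLLOW(S) ⊇ {$}; new: +{$}
  S→d A: FOLLOW(A) ⊇ FOLLOW(S) ⊇ {$}; new: +{$}
  S: {$}  A: {$}  B: {$,a,c,d}
round 2: (no change)
  S: {$}  A: {$}  B: {$,a,c,d}

FOLLOW(B) = ["$", "a", "c", "d"]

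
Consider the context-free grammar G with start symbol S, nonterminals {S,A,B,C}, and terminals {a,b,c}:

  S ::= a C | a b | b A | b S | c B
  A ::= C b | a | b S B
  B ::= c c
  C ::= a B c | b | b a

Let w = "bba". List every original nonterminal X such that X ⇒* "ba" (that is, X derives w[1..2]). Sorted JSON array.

Convert to CNF:
  S -> T0 A | T0 S | T1 B | T2 C | T2 T0
  A -> C T0 | T0 X3 | a
  B -> T1 T1
  C -> T0 T2 | T2 X4 | b
  T0 -> b
  T1 -> c
  T2 -> a
  X3 -> S B
  X4 -> B T1

CYK fill — only the sub-triangle for w[1..2]:
  cell(1,1) b: {C,T0}  orig:{C}
  cell(2,2) a: {A,T2}  orig:{A}
  cell(1,2) ba: {C,S}

Original NTs in T[1,2] deriving "ba": ["C", "S"]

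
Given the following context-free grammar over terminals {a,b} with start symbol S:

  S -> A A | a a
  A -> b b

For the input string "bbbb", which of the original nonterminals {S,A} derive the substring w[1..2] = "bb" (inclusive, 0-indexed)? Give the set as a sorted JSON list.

CNF form of G:
  S -> A A | T1 T1
  A -> T0 T0
  T0 -> b
  T1 -> a

Fill CYK table bottom-up — only the sub-triangle for w[1..2]:
  cell(1,1) b: {T0}  orig:{}
  cell(2,2) b: {T0}  orig:{}
  cell(1,2) bb: {A}

Original NTs in T[1,2] deriving "bb": ["A"]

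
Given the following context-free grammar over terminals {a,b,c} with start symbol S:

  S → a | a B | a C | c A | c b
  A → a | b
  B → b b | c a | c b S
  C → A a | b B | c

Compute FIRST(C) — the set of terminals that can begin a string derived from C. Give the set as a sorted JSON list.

FIRST sets, iterate to fixpoint:
pass 1:
  A via A→a: +{a}
  A via A→b: +{b}
  B via B→b b: +{b}
  B via B→c a: +{c}
  C via C→A a: +{a,b}
  C via C→c: +{c}
  S via S→a: +{a}
  S via S→c A: +{c}
  FIRST[S]={a,c}  FIRST[A]={a,b}  FIRST[B]={b,c}  FIRST[C]={a,b,c}
pass 2: — fixpoint
  FIRST[S]={a,c}  FIRST[A]={a,b}  FIRST[B]={b,c}  FIRST[C]={a,b,c}

FIRST(C) = ["a", "b", "c"]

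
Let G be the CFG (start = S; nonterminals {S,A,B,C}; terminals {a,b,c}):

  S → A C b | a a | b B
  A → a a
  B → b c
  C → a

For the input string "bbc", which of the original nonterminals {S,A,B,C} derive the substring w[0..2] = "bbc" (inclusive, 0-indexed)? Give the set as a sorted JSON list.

CNF form of G:
  S -> A X3 | T0 T0 | T1 B
  A -> T0 T0
  B -> T1 T2
  C -> a
  T0 -> a
  T1 -> b
  T2 -> c
  X3 -> C T1

CYK table (by increasing span) — only the sub-triangle for w[0..2]:
  T[0,0] 'b' = {T1}  orig:{}
  T[1,1] 'b' = {T1}  orig:{}
  T[2,2] 'c' = {T2}  orig:{}
  T[0,1] 'bb' = ∅
  T[1,2] 'bc' = {B}
  T[0,2] 'bbc' = {S}

Original NTs in T[0,2] deriving "bbc": ["S"]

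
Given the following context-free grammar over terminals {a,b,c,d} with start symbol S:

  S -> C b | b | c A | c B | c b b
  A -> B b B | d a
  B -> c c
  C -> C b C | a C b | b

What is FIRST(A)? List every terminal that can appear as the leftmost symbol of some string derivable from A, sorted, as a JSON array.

FIRST iteration:
[1]
  A via A→d a: +{d}
  B via B→c c: +{c}
  C via C→a C b: +{a}
  C via C→b: +{b}
  S via S→C b: +{a,b}
  S via S→c A: +{c}
  S: {a,b,c}  A: {d}  B: {c}  C: {a,b}
[2]
  A via A→B b B: +{c}
  S: {a,b,c}  A: {c,d}  B: {c}  C: {a,b}
[3] (no change)
  S: {a,b,c}  A: {c,d}  B: {c}  C: {a,b}

FIRST(A) = ["c", "d"]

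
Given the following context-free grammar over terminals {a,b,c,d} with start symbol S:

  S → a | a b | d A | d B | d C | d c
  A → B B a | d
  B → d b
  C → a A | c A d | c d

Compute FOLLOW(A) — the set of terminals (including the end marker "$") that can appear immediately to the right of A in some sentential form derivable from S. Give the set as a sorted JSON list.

Compute FIRST by fixpoint:
[1]
  A via A→d: +{d}
  B via B→d b: +{d}
  C via C→a A: +{a}
  C via C→c A d: +{c}
  S via S→a: +{a}
  S via S→d A: +{d}
  S: {a,d}  A: {d}  B: {d}  C: {a,c}
[2] (no change)
  S: {a,d}  A: {d}  B: {d}  C: {a,c}

Compute FOLLOW by fixpoint:
FOLLOW(S) := {$}
pass 1:
  A→B B a: FOLLOW(B) ⊇ FIRST(B) = {d}; new: +{d}
  A→B B a: FOLLOW(B) ⊇ FIRST(a) = {a}; new: +{a}
  C→c A d: FOLLOW(A) ⊇ FIRST(d) = {d}; new: +{d}
  S→d A: FOLLOW(A) ⊇ FOLLOW(S) ⊇ {$}; new: +{$}
  S→d B: FOLLOW(B) ⊇ FOLLOW(S) ⊇ {$}; new: +{$}
  S→d C: FOLLOW(C) ⊇ FOLLOW(S) ⊇ {$}; new: +{$}
  S: {$}  A: {$,d}  B: {$,a,d}  C: {$}
pass 2: (no change)
  S: {$}  A: {$,d}  B: {$,a,d}  C: {$}

FOLLOW(A) = ["$", "d"]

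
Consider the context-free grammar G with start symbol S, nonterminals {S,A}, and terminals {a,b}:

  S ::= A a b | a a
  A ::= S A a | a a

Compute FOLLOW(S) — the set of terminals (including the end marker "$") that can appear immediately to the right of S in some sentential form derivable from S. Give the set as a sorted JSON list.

FIRST iteration:
round 1:
  A via A→a a: +{a}
  S via S→A a b: +{a}
  FIRST(S)={a}  FIRST(A)={a}
round 2: (stable)
  FIRST(S)={a}  FIRST(A)={a}

Compute FOLLOW by fixpoint:
FOLLOW(S) := {$}
[1]
  A→S A a: FOLLOW(S) ⊇ FIRST(A) = {a}; new: +{a}
  A→S A a: FOLLOW(A) ⊇ FIRST(a) = {a}; new: +{a}
  FOLLOW[S]={$,a}  FOLLOW[A]={a}
[2] — fixpoint
  FOLLOW[S]={$,a}  FOLLOW[A]={a}

FOLLOW(S) = ["$", "a"]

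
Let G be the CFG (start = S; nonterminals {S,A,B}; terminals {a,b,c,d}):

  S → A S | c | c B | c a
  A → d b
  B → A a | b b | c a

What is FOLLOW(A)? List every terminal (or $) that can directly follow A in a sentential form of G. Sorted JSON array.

FIRST sets, iterate to fixpoint:
iter 1:
  A via A→d b: +{d}
  B via B→A a: +{d}
  B via B→b b: +{b}
  B via B→c a: +{c}
  S via S→A S: +{d}
  S via S→c: +{c}
  S: {c,d}  A: {d}  B: {b,c,d}
iter 2: (no change)
  S: {c,d}  A: {d}  B: {b,c,d}

Compute FOLLOW by fixpoint:
initialize: $ ∈ FOLLOW(S)
iter 1:
  B→A a: FOLLOW(A) ⊇ FIRST(a) = {a}; new: +{a}
  S→A S: FOLLOW(A) ⊇ FIRST(S) = {c,d}; new: +{c,d}
  S→c B: FOLLOW(B) ⊇ FOLLOW(S) ⊇ {$}; new: +{$}
  S: {$}  A: {a,c,d}  B: {$}
iter 2: (no change)
  S: {$}  A: {a,c,d}  B: {$}

FOLLOW(A) = ["a", "c", "d"]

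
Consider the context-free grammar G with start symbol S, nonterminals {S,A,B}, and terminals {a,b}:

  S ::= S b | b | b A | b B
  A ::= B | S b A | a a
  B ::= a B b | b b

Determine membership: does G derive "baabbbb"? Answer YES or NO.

CNF form of G:
  S -> S T0 | T0 A | T0 B | b
  A -> S X2 | T0 T0 | T1 T1 | T1 X3
  B -> T0 T0 | T1 X4
  T0 -> b
  T1 -> a
  X2 -> T0 A
  X3 -> B T0
  X4 -> B T0

CYK table (by increasing span):
  T[0,0] 'b' = {S,T0}  orig:{S}
  T[1,1] 'a' = {T1}  orig:{}
  T[2,2] 'a' = {T1}  orig:{}
  T[3,3] 'b' = {S,T0}  orig:{S}
  T[4,4] 'b' = {S,T0}  orig:{S}
  T[5,5] 'b' = {S,T0}  orig:{S}
  T[6,6] 'b' = {S,T0}  orig:{S}
  T[0,1] 'ba' = ∅
  T[1,2] 'aa' = {A}
  T[2,3] 'ab' = ∅
  T[3,4] 'bb' = {A,B,S}
  T[4,5] 'bb' = {A,B,S}
  T[5,6] 'bb' = {A,B,S}
  T[0,2] 'baa' = {S,X2}  orig:{S}
  T[1,3] 'aab' = ∅
  T[2,4] 'abb' = ∅
  T[3,5] 'bbb' = {S,X2,X3,X4}  orig:{S}
  T[4,6] 'bbb' = {S,X2,X3,X4}  orig:{S}
  T[0,3] 'baab' = {S}
  T[1,4] 'aabb' = ∅
  T[2,5] 'abbb' = {A,B}
  T[3,6] 'bbbb' = {A,S}
  T[0,4] 'baabb' = {S}
  T[1,5] 'aabbb' = ∅
  T[2,6] 'abbbb' = {X3,X4}  orig:{}
  T[0,5] 'baabbb' = {A,S}
  T[1,6] 'aabbbb' = {A,B}
  T[0,6] 'baabbbb' = {A,S,X2}  orig:{A,S}

S ∈ T[0,6] ⇒ YES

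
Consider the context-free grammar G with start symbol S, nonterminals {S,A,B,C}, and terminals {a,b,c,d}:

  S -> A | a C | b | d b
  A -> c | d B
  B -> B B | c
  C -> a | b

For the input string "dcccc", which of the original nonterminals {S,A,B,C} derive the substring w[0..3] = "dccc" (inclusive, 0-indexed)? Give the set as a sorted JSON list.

CNF form of G:
  S -> T0 B | T0 T2 | T1 C | b | c
  A -> T0 B | c
  B -> B B | c
  C -> a | b
  T0 -> d
  T1 -> a
  T2 -> b

CYK table (by increasing span) (cells [i..j] with 0 ≤ i ≤ j ≤ 3 only):
  cell(0,0) d: {T0}  orig:{}
  cell(1,1) c: {A,B,S}
  cell(2,2) c: {A,B,S}
  cell(3,3) c: {A,B,S}
  cell(0,1) dc: {A,S}
  cell(1,2) cc: {B}
  cell(2,3) cc: {B}
  cell(0,2) dcc: {A,S}
  cell(1,3) ccc: {B}
  cell(0,3) dccc: {A,S}

Original NTs in T[0,3] deriving "dccc": ["A", "S"]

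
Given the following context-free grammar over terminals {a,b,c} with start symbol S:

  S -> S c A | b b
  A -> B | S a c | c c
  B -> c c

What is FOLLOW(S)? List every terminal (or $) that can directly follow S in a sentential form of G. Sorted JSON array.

Compute FIRST by fixpoint:
iter 1:
  A via A→c c: +{c}
  B via B→c c: +{c}
  S via S→b b: +{b}
  FIRST(S)={b}  FIRST(A)={c}  FIRST(B)={c}
iter 2:
  A via A→S a c: +{b}
  FIRST(S)={b}  FIRST(A)={b,c}  FIRST(B)={c}
iter 3: — fixpoint
  FIRST(S)={b}  FIRST(A)={b,c}  FIRST(B)={c}

FOLLOW iteration:
initialize: $ ∈ FOLLOW(S)
iter 1:
  A→S a c: FOLLOW(S) ⊇ FIRST(a) = {a}; new: +{a}
  S→S c A: FOLLOW(S) ⊇ FIRST(c) = {c}; new: +{c}
  S→S c A: FOLLOW(A) ⊇ FOLLOW(S) ⊇ {$,a,c}; new: +{$,a,c}
  FOLLOW[S]={$,a,c}  FOLLOW[A]={$,a,c}  FOLLOW[B]={}
iter 2:
  A→B: FOLLOW(B) ⊇ FOLLOW(A) ⊇ {$,a,c}; new: +{$,a,c}
  FOLLOW[S]={$,a,c}  FOLLOW[A]={$,a,c}  FOLLOW[B]={$,a,c}
iter 3: (stable)
  FOLLOW[S]={$,a,c}  FOLLOW[A]={$,a,c}  FOLLOW[B]={$,a,c}

FOLLOW(S) = ["$", "a", "c"]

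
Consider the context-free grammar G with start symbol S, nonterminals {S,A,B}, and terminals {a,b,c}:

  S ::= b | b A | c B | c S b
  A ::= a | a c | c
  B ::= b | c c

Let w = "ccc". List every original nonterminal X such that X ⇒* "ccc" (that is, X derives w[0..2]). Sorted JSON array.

Convert to CNF:
  S -> T1 B | T1 X3 | T2 A | b
  A -> T0 T1 | a | c
  B -> T1 T1 | b
  T0 -> a
  T1 -> c
  T2 -> b
  X3 -> S T2

Fill CYK table bottom-up (cells [i..j] with 0 ≤ i ≤ j ≤ 2 only):
  [0..0]={A,T1}  "c"  orig:{A}
  [1..1]={A,T1}  "c"  orig:{A}
  [2..2]={A,T1}  "c"  orig:{A}
  [0..1]={B}  "cc"
  [1..2]={B}  "cc"
  [0..2]={S}  "ccc"

Original NTs in T[0,2] deriving "ccc": ["S"]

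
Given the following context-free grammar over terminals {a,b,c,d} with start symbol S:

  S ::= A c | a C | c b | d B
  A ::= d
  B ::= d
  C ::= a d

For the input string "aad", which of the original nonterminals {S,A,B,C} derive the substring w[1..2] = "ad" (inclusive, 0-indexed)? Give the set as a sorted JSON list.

CNF form of G:
  S -> A T2 | T0 C | T1 B | T2 T3
  A -> d
  B -> d
  C -> T0 T1
  T0 -> a
  T1 -> d
  T2 -> c
  T3 -> b

Fill CYK table bottom-up (cells [i..j] with 1 ≤ i ≤ j ≤ 2 only):
  [1..1]={T0}  "a"  orig:{}
  [2..2]={A,B,T1}  "d"  orig:{A,B}
  [1..2]={C}  "ad"

Original NTs in T[1,2] deriving "ad": ["C"]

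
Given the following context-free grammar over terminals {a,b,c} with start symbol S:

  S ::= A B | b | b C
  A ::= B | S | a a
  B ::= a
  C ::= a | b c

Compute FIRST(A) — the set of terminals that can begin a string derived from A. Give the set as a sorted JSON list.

FIRST iteration:
iter 1:
  A via A→a a: +{a}
  B via B→a: +{a}
  C via C→a: +{a}
  C via C→b c: +{b}
  S via S→A B: +{a}
  S via S→b: +{b}
  S: {a,b}  A: {a}  B: {a}  C: {a,b}
iter 2:
  A via A→S: +{b}
  S: {a,b}  A: {a,b}  B: {a}  C: {a,b}
iter 3: (no change)
  S: {a,b}  A: {a,b}  B: {a}  C: {a,b}

FIRST(A) = ["a", "b"]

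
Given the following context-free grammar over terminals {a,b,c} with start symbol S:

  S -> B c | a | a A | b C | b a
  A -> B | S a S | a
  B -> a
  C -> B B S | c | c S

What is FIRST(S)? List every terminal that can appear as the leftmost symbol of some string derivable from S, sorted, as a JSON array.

Compute FIRST by fixpoint:
iter 1:
  A via A→a: +{a}
  B via B→a: +{a}
  C via C→B B S: +{a}
  C via C→c: +{c}
  S via S→B c: +{a}
  S via S→b C: +{b}
  FIRST[S]={a,b}  FIRST[A]={a}  FIRST[B]={a}  FIRST[C]={a,c}
iter 2:
  A via A→S a S: +{b}
  FIRST[S]={a,b}  FIRST[A]={a,b}  FIRST[B]={a}  FIRST[C]={a,c}
iter 3: (no change)
  FIRST[S]={a,b}  FIRST[A]={a,b}  FIRST[B]={a}  FIRST[C]={a,c}

FIRST(S) = ["a", "b"]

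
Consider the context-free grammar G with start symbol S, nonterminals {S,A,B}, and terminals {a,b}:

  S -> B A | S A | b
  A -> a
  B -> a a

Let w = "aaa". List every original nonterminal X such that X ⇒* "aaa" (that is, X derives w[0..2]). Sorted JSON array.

CNF form of G:
  S -> B A | S A | b
  A -> a
  B -> T0 T0
  T0 -> a

CYK table (by increasing span) (cells [i..j] with 0 ≤ i ≤ j ≤ 2 only):
  cell(0,0) a: {A,T0}  orig:{A}
  cell(1,1) a: {A,T0}  orig:{A}
  cell(2,2) a: {A,T0}  orig:{A}
  cell(0,1) aa: {B}
  cell(1,2) aa: {B}
  cell(0,2) aaa: {S}

Original NTs in T[0,2] deriving "aaa": ["S"]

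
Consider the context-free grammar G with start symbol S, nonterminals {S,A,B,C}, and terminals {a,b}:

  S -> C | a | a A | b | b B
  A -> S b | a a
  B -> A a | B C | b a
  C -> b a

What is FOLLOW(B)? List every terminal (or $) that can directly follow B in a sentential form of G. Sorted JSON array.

Compute FIRST by fixpoint:
round 1:
  A via A→a a: +{a}
  B via B→A a: +{a}
  B via B→b a: +{b}
  C via C→b a: +{b}
  S via S→C: +{b}
  S via S→a: +{a}
  FIRST[S]={a,b}  FIRST[A]={a}  FIRST[B]={a,b}  FIRST[C]={b}
round 2:
  A via A→S b: +{b}
  FIRST[S]={a,b}  FIRST[A]={a,b}  FIRST[B]={a,b}  FIRST[C]={b}
round 3: — fixpoint
  FIRST[S]={a,b}  FIRST[A]={a,b}  FIRST[B]={a,b}  FIRST[C]={b}

FOLLOW iteration:
initialize: $ ∈ FOLLOW(S)
pass 1:
  A→S b: FOLLOW(S) ⊇ FIRST(b) = {b}; new: +{b}
  B→A a: FOLLOW(A) ⊇ FIRST(a) = {a}; new: +{a}
  B→B C: FOLLOW(B) ⊇ FIRST(C) = {b}; new: +{b}
  B→B C: FOLLOW(C) ⊇ FOLLOW(B) ⊇ {b}; new: +{b}
  S→C: FOLLOW(C) ⊇ FOLLOW(S) ⊇ {$,b}; new: +{$}
  S→a A: FOLLOW(A) ⊇ FOLLOW(S) ⊇ {$,b}; new: +{$,b}
  S→b B: FOLLOW(B) ⊇ FOLLOW(S) ⊇ {$,b}; new: +{$}
  S: {$,b}  A: {$,a,b}  B: {$,b}  C: {$,b}
pass 2: done
  S: {$,b}  A: {$,a,b}  B: {$,b}  C: {$,b}

FOLLOW(B) = ["$", "b"]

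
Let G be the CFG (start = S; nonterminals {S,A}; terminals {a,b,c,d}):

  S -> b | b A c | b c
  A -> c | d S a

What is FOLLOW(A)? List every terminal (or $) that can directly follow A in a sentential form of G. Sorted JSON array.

FIRST iteration:
[1]
  A via A→c: +{c}
  A via A→d S a: +{d}
  S via S→b: +{b}
  S: {b}  A: {c,d}
[2] done
  S: {b}  A: {c,d}

Compute FOLLOW by fixpoint:
initialize: $ ∈ FOLLOW(S)
pass 1:
  A→d S a: FOLLOW(S) ⊇ FIRST(a) = {a}; new: +{a}
  S→b A c: FOLLOW(A) ⊇ FIRST(c) = {c}; new: +{c}
  S: {$,a}  A: {c}
pass 2: done
  S: {$,a}  A: {c}

FOLLOW(A) = ["c"]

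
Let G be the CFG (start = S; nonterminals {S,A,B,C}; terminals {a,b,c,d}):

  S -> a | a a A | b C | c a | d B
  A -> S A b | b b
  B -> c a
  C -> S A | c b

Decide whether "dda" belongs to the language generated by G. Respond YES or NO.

Convert to CNF:
  S -> T0 C | T1 T2 | T2 X5 | T3 B | a
  A -> S X4 | T0 T0
  B -> T1 T2
  C -> S A | T1 T0
  T0 -> b
  T1 -> c
  T2 -> a
  T3 -> d
  X4 -> A T0
  X5 -> T2 A

CYK table (by increasing span):
  cell(0,0) d: {T3}  orig:{}
  cell(1,1) d: {T3}  orig:{}
  cell(2,2) a: {S,T2}  orig:{S}
  cell(0,1) dd: ∅
  cell(1,2) da: ∅
  cell(0,2) dda: ∅

S ∉ T[0,2] ⇒ NO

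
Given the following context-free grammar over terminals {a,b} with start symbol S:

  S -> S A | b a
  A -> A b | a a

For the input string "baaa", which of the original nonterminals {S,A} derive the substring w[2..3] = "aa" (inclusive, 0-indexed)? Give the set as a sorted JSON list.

Convert to CNF:
  S -> S A | T0 T1
  A -> A T0 | T1 T1
  T0 -> b
  T1 -> a

CYK fill, restricted to cells inside w[2..3]:
  [2..2]={T1}  "a"  orig:{}
  [3..3]={T1}  "a"  orig:{}
  [2..3]={A}  "aa"

Original NTs in T[2,3] deriving "aa": ["A"]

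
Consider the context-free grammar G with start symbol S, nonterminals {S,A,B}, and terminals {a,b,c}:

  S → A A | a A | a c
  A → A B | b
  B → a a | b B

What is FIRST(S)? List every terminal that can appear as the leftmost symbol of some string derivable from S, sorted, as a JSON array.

Compute FIRST by fixpoint:
pass 1:
  A via A→b: +{b}
  B via B→a a: +{a}
  B via B→b B: +{b}
  S via S→A A: +{b}
  S via S→a A: +{a}
  FIRST[S]={a,b}  FIRST[A]={b}  FIRST[B]={a,b}
pass 2: (stable)
  FIRST[S]={a,b}  FIRST[A]={b}  FIRST[B]={a,b}

FIRST(S) = ["a", "b"]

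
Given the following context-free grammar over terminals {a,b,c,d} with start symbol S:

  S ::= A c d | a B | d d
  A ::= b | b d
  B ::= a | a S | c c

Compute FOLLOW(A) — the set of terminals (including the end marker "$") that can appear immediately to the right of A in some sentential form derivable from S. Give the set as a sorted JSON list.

FIRST iteration:
iter 1:
  A via A→b: +{b}
  B via B→a: +{a}
  B via B→c c: +{c}
  S via S→A c d: +{b}
  S via S→a B: +{a}
  S via S→d d: +{d}
  FIRST[S]={a,b,d}  FIRST[A]={b}  FIRST[B]={a,c}
iter 2: — fixpoint
  FIRST[S]={a,b,d}  FIRST[A]={b}  FIRST[B]={a,c}

Compute FOLLOW by fixpoint:
initialize: $ ∈ FOLLOW(S)
[1]
  S→A c d: FOLLOW(A) ⊇ FIRST(c) = {c}; new: +{c}
  S→a B: FOLLOW(B) ⊇ FOLLOW(S) ⊇ {$}; new: +{$}
  S: {$}  A: {c}  B: {$}
[2] (no change)
  S: {$}  A: {c}  B: {$}

FOLLOW(A) = ["c"]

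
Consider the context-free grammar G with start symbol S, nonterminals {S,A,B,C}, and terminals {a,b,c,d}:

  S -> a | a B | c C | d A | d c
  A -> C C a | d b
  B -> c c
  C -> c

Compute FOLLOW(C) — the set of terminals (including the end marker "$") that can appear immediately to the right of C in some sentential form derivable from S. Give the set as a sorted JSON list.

FIRST sets, iterate to fixpoint:
[1]
  A via A→d b: +{d}
  B via B→c c: +{c}
  C via C→c: +{c}
  S via S→a: +{a}
  S via S→c C: +{c}
  S via S→d A: +{d}
  FIRST(S)={a,c,d}  FIRST(A)={d}  FIRST(B)={c}  FIRST(C)={c}
[2]
  A via A→C C a: +{c}
  FIRST(S)={a,c,d}  FIRST(A)={c,d}  FIRST(B)={c}  FIRST(C)={c}
[3] done
  FIRST(S)={a,c,d}  FIRST(A)={c,d}  FIRST(B)={c}  FIRST(C)={c}

FOLLOW sets:
initialize: $ ∈ FOLLOW(S)
iter 1:
  A→C C a: FOLLOW(C) ⊇ FIRST(C) = {c}; new: +{c}
  A→C C a: FOLLOW(C) ⊇ FIRST(a) = {a}; new: +{a}
  S→a B: FOLLOW(B) ⊇ FOLLOW(S) ⊇ {$}; new: +{$}
  S→c C: FOLLOW(C) ⊇ FOLLOW(S) ⊇ {$}; new: +{$}
  S→d A: FOLLOW(A) ⊇ FOLLOW(S) ⊇ {$}; new: +{$}
  FOLLOW[S]={$}  FOLLOW[A]={$}  FOLLOW[B]={$}  FOLLOW[C]={$,a,c}
iter 2: done
  FOLLOW[S]={$}  FOLLOW[A]={$}  FOLLOW[B]={$}  FOLLOW[C]={$,a,c}

FOLLOW(C) = ["$", "a", "c"]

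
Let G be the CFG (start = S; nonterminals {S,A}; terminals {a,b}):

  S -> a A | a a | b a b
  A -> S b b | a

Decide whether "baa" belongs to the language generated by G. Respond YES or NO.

Convert to CNF:
  S -> T0 X3 | T1 A | T1 T1
  A -> S X2 | a
  T0 -> b
  T1 -> a
  X2 -> T0 T0
  X3 -> T1 T0

CYK fill:
  cell(0,0) b: {T0}  orig:{}
  cell(1,1) a: {A,T1}  orig:{A}
  cell(2,2) a: {A,T1}  orig:{A}
  cell(0,1) ba: ∅
  cell(1,2) aa: {S}
  cell(0,2) baa: ∅

S ∉ T[0,2] ⇒ NO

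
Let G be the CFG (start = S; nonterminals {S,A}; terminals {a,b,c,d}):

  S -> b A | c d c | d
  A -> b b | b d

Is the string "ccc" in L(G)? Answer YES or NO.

CNF form of G:
  S -> T0 A | T2 X3 | d
  A -> T0 T0 | T0 T1
  T0 -> b
  T1 -> d
  T2 -> c
  X3 -> T1 T2

Fill CYK table bottom-up:
  [0..0]={T2}  "c"  orig:{}
  [1..1]={T2}  "c"  orig:{}
  [2..2]={T2}  "c"  orig:{}
  [0..1]=∅  "cc"
  [1..2]=∅  "cc"
  [0..2]=∅  "ccc"

S ∉ T[0,2] ⇒ NO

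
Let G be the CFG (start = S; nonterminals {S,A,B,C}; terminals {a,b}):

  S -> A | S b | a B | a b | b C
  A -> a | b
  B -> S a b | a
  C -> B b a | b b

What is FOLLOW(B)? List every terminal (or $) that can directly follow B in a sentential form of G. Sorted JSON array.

FIRST sets, iterate to fixpoint:
[1]
  A via A→a: +{a}
  A via A→b: +{b}
  B via B→a: +{a}
  C via C→B b a: +{a}
  C via C→b b: +{b}
  S via S→A: +{a,b}
  FIRST(S)={a,b}  FIRST(A)={a,b}  FIRST(B)={a}  FIRST(C)={a,b}
[2]
  B via B→S a b: +{b}
  FIRST(S)={a,b}  FIRST(A)={a,b}  FIRST(B)={a,b}  FIRST(C)={a,b}
[3] (stable)
  FIRST(S)={a,b}  FIRST(A)={a,b}  FIRST(B)={a,b}  FIRST(C)={a,b}

FOLLOW iteration:
seed FOLLOW(S) with $
pass 1:
  B→S a b: FOLLOW(S) ⊇ FIRST(a) = {a}; new: +{a}
  C→B b a: FOLLOW(B) ⊇ FIRST(b) = {b}; new: +{b}
  S→A: FOLLOW(A) ⊇ FOLLOW(S) ⊇ {$,a}; new: +{$,a}
  S→S b: FOLLOW(S) ⊇ FIRST(b) = {b}; new: +{b}
  S→a B: FOLLOW(B) ⊇ FOLLOW(S) ⊇ {$,a,b}; new: +{$,a}
  S→b C: FOLLOW(C) ⊇ FOLLOW(S) ⊇ {$,a,b}; new: +{$,a,b}
  FOLLOW[S]={$,a,b}  FOLLOW[A]={$,a}  FOLLOW[B]={$,a,b}  FOLLOW[C]={$,a,b}
pass 2:
  S→A: FOLLOW(A) ⊇ FOLLOW(S) ⊇ {$,a,b}; new: +{b}
  FOLLOW[S]={$,a,b}  FOLLOW[A]={$,a,b}  FOLLOW[B]={$,a,b}  FOLLOW[C]={$,a,b}
pass 3: — fixpoint
  FOLLOW[S]={$,a,b}  FOLLOW[A]={$,a,b}  FOLLOW[B]={$,a,b}  FOLLOW[C]={$,a,b}

FOLLOW(B) = ["$", "a", "b"]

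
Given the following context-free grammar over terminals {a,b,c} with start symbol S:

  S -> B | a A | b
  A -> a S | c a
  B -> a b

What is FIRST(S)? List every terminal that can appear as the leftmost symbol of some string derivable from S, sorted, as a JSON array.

Compute FIRST by fixpoint:
[1]
  A via A→a S: +{a}
  A via A→c a: +{c}
  B via B→a b: +{a}
  S via S→B: +{a}
  S via S→b: +{b}
  FIRST(S)={a,b}  FIRST(A)={a,c}  FIRST(B)={a}
[2] — fixpoint
  FIRST(S)={a,b}  FIRST(A)={a,c}  FIRST(B)={a}

FIRST(S) = ["a", "b"]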